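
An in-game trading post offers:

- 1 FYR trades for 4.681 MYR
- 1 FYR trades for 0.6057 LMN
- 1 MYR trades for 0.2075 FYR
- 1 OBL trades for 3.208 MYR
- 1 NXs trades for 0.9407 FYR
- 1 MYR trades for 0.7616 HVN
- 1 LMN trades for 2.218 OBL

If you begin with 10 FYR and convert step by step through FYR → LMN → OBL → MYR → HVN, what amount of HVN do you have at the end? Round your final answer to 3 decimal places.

32.823

10 FYR × 0.6057 = 6.057 LMN
6.057 LMN × 2.218 = 13.434426 OBL
13.434426 OBL × 3.208 = 43.097638608 MYR
43.097638608 MYR × 0.7616 = 32.8231615638528 HVN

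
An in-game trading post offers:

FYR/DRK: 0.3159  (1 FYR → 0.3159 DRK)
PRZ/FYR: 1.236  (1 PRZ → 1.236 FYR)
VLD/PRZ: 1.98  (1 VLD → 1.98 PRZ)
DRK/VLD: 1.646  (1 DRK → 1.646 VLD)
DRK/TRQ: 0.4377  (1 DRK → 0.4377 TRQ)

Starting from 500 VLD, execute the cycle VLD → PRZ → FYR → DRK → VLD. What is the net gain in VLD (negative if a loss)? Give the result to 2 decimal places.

500 VLD × 1.98 = 990 PRZ
990 PRZ × 1.236 = 1223.64 FYR
1223.64 FYR × 0.3159 = 386.547876 DRK
386.547876 DRK × 1.646 = 636.257803896 VLD
Net change: 636.257803896 − 500 = 136.257803896 VLD

136.26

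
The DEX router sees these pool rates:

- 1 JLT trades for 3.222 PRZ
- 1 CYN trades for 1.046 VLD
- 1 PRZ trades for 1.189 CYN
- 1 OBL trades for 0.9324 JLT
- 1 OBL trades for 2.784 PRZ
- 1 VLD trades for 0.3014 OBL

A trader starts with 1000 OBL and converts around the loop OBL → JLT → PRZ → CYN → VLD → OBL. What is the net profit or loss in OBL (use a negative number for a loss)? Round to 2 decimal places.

1000 OBL × 0.9324 = 932.4 JLT
932.4 JLT × 3.222 = 3004.1928 PRZ
3004.1928 PRZ × 1.189 = 3571.9852392 CYN
3571.9852392 CYN × 1.046 = 3736.2965602032 VLD
3736.2965602032 VLD × 0.3014 = 1126.11978324524448 OBL
Net change: 1126.11978324524448 − 1000 = 126.11978324524448 OBL

126.12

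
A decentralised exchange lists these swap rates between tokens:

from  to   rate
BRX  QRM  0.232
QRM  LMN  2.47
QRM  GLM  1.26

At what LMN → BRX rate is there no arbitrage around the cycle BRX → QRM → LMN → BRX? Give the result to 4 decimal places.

1.7451

Known legs of the cycle: 0.232 × 2.47 = 0.57304
For no arbitrage the full-cycle product must be 1, so the missing rate is 1 / 0.57304 ≈ 1.745079.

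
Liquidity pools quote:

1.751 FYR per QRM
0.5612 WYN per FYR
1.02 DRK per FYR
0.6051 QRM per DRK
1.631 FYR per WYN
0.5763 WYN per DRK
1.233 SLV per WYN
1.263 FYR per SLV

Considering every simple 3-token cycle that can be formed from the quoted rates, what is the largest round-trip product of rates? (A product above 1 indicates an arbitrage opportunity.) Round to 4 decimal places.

FYR→DRK→QRM→FYR: 1.02 × 0.6051 × 1.751 = 1.08072
FYR→DRK→WYN→FYR: 1.02 × 0.5763 × 1.631 = 0.95874
FYR→WYN→SLV→FYR: 0.5612 × 1.233 × 1.263 = 0.87394
Maximum is FYR→DRK→QRM→FYR at 1.0807; arbitrage exists.

1.0807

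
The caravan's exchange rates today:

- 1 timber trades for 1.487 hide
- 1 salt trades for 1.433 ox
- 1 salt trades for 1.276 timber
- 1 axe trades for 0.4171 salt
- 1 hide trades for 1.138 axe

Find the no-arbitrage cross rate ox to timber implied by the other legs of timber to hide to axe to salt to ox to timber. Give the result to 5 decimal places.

0.98869

Known legs of the cycle: 1.487 × 1.138 × 0.4171 × 1.433 = 1.0114388026858
For no arbitrage the full-cycle product must be 1, so the missing rate is 1 / 1.0114388026858 ≈ 0.9886906.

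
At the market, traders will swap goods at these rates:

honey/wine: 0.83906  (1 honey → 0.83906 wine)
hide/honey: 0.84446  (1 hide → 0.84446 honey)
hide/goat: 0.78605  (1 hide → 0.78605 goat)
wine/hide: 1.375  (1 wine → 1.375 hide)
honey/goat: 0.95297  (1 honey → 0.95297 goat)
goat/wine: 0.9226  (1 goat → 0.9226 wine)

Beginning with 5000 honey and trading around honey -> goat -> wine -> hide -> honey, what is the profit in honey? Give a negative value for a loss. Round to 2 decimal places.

5000 honey × 0.95297 = 4764.85 goat
4764.85 goat × 0.9226 = 4396.05061 wine
4396.05061 wine × 1.375 = 6044.56958875 hide
6044.56958875 hide × 0.84446 = 5104.397234915825 honey
Net change: 5104.397234915825 − 5000 = 104.397234915825 honey

104.40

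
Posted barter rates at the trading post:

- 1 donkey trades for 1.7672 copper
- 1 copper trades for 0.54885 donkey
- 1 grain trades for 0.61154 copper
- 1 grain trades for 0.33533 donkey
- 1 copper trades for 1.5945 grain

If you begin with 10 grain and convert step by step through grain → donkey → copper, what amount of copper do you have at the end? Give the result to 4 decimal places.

5.9260

10 grain × 0.33533 = 3.3533 donkey
3.3533 donkey × 1.7672 = 5.92595176 copper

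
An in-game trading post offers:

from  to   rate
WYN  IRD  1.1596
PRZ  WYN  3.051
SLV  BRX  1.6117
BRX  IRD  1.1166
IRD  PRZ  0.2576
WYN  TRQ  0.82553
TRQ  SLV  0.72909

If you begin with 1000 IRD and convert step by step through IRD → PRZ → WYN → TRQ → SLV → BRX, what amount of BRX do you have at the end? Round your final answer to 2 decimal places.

1000 IRD × 0.2576 = 257.6 PRZ
257.6 PRZ × 3.051 = 785.9376 WYN
785.9376 WYN × 0.82553 = 648.815066928 TRQ
648.815066928 TRQ × 0.72909 = 473.04457714653552 SLV
473.04457714653552 SLV × 1.6117 = 762.405944987071297584 BRX

762.41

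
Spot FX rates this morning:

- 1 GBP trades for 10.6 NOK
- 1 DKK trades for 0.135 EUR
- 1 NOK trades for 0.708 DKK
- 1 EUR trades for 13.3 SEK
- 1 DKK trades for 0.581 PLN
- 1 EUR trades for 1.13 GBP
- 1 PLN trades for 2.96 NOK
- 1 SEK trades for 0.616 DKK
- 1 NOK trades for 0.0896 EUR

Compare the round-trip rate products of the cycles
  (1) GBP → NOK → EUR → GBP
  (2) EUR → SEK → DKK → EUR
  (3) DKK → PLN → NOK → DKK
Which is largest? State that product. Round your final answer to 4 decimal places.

1.2176

(1) 10.6 × 0.0896 × 1.13 = 1.07323
(2) 13.3 × 0.616 × 0.135 = 1.10603
(3) 0.581 × 2.96 × 0.708 = 1.21759
Highest is cycle (3) at 1.2176 (>1, arbitrage).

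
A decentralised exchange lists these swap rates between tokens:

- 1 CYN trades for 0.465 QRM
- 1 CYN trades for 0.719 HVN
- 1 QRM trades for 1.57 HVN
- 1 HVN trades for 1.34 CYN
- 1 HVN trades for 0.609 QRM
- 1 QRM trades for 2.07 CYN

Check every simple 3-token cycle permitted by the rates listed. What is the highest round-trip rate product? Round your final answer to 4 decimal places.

0.9783

QRM→HVN→CYN→QRM: 1.57 × 1.34 × 0.465 = 0.97827
QRM→CYN→HVN→QRM: 2.07 × 0.719 × 0.609 = 0.90639
Maximum is QRM→HVN→CYN→QRM at 0.9783; no arbitrage — every cycle loses value.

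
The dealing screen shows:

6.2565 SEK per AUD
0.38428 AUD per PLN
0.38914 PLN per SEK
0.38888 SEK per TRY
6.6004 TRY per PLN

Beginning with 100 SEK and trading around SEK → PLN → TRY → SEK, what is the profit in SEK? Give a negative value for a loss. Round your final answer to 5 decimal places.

-0.11696

100 SEK × 0.38914 = 38.914 PLN
38.914 PLN × 6.6004 = 256.8479656 TRY
256.8479656 TRY × 0.38888 = 99.883036862528 SEK
Net change: 99.883036862528 − 100 = -0.116963137472 SEK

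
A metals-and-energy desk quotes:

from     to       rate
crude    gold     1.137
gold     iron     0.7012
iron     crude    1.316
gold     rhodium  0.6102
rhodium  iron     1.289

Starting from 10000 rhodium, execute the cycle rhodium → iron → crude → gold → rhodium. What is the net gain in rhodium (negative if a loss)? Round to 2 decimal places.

10000 rhodium × 1.289 = 12890 iron
12890 iron × 1.316 = 16963.24 crude
16963.24 crude × 1.137 = 19287.20388 gold
19287.20388 gold × 0.6102 = 11769.051807576 rhodium
Net change: 11769.051807576 − 10000 = 1769.051807576 rhodium

1769.05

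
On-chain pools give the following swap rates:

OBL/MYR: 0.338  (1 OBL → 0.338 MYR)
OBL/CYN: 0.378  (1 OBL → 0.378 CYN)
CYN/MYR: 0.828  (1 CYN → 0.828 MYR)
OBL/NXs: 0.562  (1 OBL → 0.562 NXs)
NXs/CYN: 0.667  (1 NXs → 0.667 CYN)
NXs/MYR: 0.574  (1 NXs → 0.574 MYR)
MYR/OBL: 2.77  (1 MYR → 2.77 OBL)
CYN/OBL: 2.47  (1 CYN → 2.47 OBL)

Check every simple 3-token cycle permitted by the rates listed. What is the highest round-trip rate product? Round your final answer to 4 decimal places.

0.9259

CYN→OBL→NXs→CYN: 2.47 × 0.562 × 0.667 = 0.92589
MYR→OBL→NXs→MYR: 2.77 × 0.562 × 0.574 = 0.89357
CYN→MYR→OBL→CYN: 0.828 × 2.77 × 0.378 = 0.86697
Maximum is CYN→OBL→NXs→CYN at 0.9259; no arbitrage — every cycle loses value.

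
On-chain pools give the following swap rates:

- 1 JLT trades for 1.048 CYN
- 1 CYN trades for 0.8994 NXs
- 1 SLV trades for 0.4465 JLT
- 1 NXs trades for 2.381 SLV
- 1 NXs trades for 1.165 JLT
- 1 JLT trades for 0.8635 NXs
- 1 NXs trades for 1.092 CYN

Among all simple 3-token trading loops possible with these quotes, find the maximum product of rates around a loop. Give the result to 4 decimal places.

1.0981

NXs→JLT→CYN→NXs: 1.165 × 1.048 × 0.8994 = 1.09810
SLV→JLT→NXs→SLV: 0.4465 × 0.8635 × 2.381 = 0.91800
Maximum is NXs→JLT→CYN→NXs at 1.0981; arbitrage exists.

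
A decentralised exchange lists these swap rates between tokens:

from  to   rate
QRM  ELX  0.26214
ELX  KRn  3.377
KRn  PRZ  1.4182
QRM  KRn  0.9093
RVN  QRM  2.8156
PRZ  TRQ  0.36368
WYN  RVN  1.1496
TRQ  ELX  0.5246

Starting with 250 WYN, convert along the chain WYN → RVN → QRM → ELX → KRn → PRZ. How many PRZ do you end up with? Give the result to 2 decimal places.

1015.92

250 WYN × 1.1496 = 287.4 RVN
287.4 RVN × 2.8156 = 809.20344 QRM
809.20344 QRM × 0.26214 = 212.1245897616 ELX
212.1245897616 ELX × 3.377 = 716.3447396249232 KRn
716.3447396249232 KRn × 1.4182 = 1015.92010973606608224 PRZ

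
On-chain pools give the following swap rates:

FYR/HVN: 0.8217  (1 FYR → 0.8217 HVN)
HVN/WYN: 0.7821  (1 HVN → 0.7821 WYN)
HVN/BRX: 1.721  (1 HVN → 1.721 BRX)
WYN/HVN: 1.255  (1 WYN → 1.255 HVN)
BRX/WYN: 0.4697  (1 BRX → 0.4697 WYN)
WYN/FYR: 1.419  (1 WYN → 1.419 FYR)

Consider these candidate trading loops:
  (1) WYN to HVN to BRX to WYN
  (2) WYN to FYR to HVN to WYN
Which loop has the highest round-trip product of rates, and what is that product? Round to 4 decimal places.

(1) 1.255 × 1.721 × 0.4697 = 1.01448
(2) 1.419 × 0.8217 × 0.7821 = 0.91192
Highest is cycle (1) at 1.0145 (>1, arbitrage).

1.0145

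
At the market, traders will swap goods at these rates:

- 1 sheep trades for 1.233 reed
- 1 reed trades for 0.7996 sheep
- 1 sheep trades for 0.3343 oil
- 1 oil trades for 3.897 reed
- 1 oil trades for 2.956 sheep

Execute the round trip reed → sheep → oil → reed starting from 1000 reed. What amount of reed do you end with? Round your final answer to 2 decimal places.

1041.69

1000 reed × 0.7996 = 799.6 sheep
799.6 sheep × 0.3343 = 267.30628 oil
267.30628 oil × 3.897 = 1041.69257316 reed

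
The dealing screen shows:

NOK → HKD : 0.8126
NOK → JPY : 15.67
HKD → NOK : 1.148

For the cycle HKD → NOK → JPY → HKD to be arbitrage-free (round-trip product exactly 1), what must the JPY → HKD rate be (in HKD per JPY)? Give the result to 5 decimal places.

Known legs of the cycle: 1.148 × 15.67 = 17.98916
For no arbitrage the full-cycle product must be 1, so the missing rate is 1 / 17.98916 ≈ 0.0555890.

0.05559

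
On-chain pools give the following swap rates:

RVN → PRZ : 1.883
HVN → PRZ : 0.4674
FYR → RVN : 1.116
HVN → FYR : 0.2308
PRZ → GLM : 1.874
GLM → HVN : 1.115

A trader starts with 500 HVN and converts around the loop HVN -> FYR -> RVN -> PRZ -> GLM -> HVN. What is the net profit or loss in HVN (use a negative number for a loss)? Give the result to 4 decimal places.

500 HVN × 0.2308 = 115.4 FYR
115.4 FYR × 1.116 = 128.7864 RVN
128.7864 RVN × 1.883 = 242.5047912 PRZ
242.5047912 PRZ × 1.874 = 454.4539787088 GLM
454.4539787088 GLM × 1.115 = 506.716186260312 HVN
Net change: 506.716186260312 − 500 = 6.716186260312 HVN

6.7162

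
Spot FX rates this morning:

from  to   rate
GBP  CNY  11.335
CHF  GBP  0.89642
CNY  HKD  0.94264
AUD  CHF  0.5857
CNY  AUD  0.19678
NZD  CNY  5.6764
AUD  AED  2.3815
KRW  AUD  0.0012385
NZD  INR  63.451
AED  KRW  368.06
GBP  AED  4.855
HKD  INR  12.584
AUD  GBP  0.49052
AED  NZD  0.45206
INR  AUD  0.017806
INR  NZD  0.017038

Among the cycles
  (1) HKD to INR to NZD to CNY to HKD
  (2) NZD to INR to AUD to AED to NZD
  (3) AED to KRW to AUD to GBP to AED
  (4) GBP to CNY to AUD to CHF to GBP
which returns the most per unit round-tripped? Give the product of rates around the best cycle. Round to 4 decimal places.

1.2163

(1) 12.584 × 0.017038 × 5.6764 × 0.94264 = 1.14725
(2) 63.451 × 0.017806 × 2.3815 × 0.45206 = 1.21633
(3) 368.06 × 0.0012385 × 0.49052 × 4.855 = 1.08558
(4) 11.335 × 0.19678 × 0.5857 × 0.89642 = 1.17109
Highest is cycle (2) at 1.2163 (>1, arbitrage).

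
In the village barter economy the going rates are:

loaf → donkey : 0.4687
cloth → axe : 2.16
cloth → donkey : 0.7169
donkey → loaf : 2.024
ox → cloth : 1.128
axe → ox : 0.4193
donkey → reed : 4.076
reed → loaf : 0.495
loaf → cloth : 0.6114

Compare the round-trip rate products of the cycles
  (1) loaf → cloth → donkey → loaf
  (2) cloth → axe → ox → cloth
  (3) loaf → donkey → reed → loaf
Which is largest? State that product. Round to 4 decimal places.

1.0216

(1) 0.6114 × 0.7169 × 2.024 = 0.88714
(2) 2.16 × 0.4193 × 1.128 = 1.02162
(3) 0.4687 × 4.076 × 0.495 = 0.94566
Highest is cycle (2) at 1.0216 (>1, arbitrage).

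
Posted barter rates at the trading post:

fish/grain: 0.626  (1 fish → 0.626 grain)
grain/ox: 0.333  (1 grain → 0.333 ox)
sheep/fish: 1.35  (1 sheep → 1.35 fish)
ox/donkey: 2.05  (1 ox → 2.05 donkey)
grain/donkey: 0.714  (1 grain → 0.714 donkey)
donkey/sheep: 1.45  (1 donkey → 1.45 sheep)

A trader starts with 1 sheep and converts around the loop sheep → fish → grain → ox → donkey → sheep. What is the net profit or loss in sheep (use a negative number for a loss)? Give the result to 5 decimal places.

1 sheep × 1.35 = 1.35 fish
1.35 fish × 0.626 = 0.8451 grain
0.8451 grain × 0.333 = 0.2814183 ox
0.2814183 ox × 2.05 = 0.576907515 donkey
0.576907515 donkey × 1.45 = 0.83651589675 sheep
Net change: 0.83651589675 − 1 = -0.16348410325 sheep

-0.16348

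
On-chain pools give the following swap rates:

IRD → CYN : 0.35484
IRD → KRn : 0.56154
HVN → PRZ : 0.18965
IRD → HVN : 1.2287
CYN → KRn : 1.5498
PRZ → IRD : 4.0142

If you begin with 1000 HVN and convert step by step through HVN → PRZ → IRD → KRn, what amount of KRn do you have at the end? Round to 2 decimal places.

427.50

1000 HVN × 0.18965 = 189.65 PRZ
189.65 PRZ × 4.0142 = 761.29303 IRD
761.29303 IRD × 0.56154 = 427.4964880662 KRn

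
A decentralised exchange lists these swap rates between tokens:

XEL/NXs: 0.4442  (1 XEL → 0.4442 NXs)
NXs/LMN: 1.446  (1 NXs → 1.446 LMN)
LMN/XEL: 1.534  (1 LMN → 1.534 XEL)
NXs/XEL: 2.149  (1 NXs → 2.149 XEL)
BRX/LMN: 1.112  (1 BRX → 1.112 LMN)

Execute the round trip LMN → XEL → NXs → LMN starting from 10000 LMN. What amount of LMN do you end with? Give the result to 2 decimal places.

9853.08

10000 LMN × 1.534 = 15340 XEL
15340 XEL × 0.4442 = 6814.028 NXs
6814.028 NXs × 1.446 = 9853.084488 LMN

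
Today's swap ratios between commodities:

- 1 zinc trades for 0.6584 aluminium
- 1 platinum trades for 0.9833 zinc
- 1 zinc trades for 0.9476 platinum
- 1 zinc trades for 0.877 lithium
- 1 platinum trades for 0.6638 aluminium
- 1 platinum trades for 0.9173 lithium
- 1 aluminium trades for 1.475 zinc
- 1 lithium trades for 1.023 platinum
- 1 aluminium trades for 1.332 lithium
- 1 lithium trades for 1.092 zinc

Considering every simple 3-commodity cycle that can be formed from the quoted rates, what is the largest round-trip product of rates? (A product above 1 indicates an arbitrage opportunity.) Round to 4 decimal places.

0.9577

aluminium→lithium→zinc→aluminium: 1.332 × 1.092 × 0.6584 = 0.95767
zinc→platinum→lithium→zinc: 0.9476 × 0.9173 × 1.092 = 0.94920
aluminium→zinc→platinum→aluminium: 1.475 × 0.9476 × 0.6638 = 0.92780
aluminium→lithium→platinum→aluminium: 1.332 × 1.023 × 0.6638 = 0.90452
zinc→lithium→platinum→zinc: 0.877 × 1.023 × 0.9833 = 0.88219
Maximum is aluminium→lithium→zinc→aluminium at 0.9577; no arbitrage — every cycle loses value.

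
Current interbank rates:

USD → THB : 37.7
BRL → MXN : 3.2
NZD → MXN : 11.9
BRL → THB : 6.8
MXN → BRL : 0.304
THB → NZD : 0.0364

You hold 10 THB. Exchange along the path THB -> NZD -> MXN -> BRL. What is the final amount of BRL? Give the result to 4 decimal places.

10 THB × 0.0364 = 0.364 NZD
0.364 NZD × 11.9 = 4.3316 MXN
4.3316 MXN × 0.304 = 1.3168064 BRL

1.3168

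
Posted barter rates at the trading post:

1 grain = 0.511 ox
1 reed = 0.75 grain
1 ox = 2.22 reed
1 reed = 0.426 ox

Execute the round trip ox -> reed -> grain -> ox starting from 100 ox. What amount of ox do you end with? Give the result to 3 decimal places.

85.082

100 ox × 2.22 = 222 reed
222 reed × 0.75 = 166.5 grain
166.5 grain × 0.511 = 85.0815 ox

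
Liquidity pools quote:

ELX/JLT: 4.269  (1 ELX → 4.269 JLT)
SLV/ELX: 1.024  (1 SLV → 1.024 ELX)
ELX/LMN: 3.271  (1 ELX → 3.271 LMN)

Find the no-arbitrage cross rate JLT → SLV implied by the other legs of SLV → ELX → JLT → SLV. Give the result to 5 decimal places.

0.22876

Known legs of the cycle: 1.024 × 4.269 = 4.371456
For no arbitrage the full-cycle product must be 1, so the missing rate is 1 / 4.371456 ≈ 0.2287567.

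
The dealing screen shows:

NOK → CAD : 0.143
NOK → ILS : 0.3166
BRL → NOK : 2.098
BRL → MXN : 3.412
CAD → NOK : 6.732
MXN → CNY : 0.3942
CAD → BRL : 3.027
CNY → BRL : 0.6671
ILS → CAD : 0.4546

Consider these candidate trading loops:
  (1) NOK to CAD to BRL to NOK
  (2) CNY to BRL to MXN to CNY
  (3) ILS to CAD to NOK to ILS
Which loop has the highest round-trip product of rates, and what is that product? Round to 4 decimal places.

0.9689

(1) 0.143 × 3.027 × 2.098 = 0.90814
(2) 0.6671 × 3.412 × 0.3942 = 0.89726
(3) 0.4546 × 6.732 × 0.3166 = 0.96891
Highest is cycle (3) at 0.9689 (≤1, no arbitrage).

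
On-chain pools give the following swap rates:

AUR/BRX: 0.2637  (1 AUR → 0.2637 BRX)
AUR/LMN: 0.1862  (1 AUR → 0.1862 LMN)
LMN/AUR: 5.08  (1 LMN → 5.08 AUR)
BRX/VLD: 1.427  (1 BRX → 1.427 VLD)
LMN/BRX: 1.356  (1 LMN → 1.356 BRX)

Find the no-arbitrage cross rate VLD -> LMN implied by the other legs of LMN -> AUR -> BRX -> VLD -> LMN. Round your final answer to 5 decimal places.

0.52312

Known legs of the cycle: 5.08 × 0.2637 × 1.427 = 1.911603492
For no arbitrage the full-cycle product must be 1, so the missing rate is 1 / 1.911603492 ≈ 0.5231210.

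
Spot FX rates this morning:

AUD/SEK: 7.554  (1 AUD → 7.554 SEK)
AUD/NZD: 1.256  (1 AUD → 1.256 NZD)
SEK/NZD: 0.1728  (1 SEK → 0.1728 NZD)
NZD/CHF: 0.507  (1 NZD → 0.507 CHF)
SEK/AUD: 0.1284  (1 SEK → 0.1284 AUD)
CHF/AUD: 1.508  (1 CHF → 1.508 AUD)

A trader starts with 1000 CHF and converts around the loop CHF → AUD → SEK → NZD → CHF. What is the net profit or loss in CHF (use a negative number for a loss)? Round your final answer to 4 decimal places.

-2.0012

1000 CHF × 1.508 = 1508 AUD
1508 AUD × 7.554 = 11391.432 SEK
11391.432 SEK × 0.1728 = 1968.4394496 NZD
1968.4394496 NZD × 0.507 = 997.9988009472 CHF
Net change: 997.9988009472 − 1000 = -2.0011990528 CHF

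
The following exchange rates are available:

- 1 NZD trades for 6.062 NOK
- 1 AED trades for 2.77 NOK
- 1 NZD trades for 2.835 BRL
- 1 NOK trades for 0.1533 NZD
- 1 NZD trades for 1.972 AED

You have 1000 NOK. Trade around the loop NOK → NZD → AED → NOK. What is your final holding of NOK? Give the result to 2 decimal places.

1000 NOK × 0.1533 = 153.3 NZD
153.3 NZD × 1.972 = 302.3076 AED
302.3076 AED × 2.77 = 837.392052 NOK

837.39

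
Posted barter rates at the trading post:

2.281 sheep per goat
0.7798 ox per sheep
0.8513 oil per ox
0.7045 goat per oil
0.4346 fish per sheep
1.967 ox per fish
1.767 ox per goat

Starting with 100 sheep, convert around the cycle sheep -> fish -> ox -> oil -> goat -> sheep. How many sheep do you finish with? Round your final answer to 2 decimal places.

100 sheep × 0.4346 = 43.46 fish
43.46 fish × 1.967 = 85.48582 ox
85.48582 ox × 0.8513 = 72.774078566 oil
72.774078566 oil × 0.7045 = 51.269338349747 goat
51.269338349747 goat × 2.281 = 116.945360775772907 sheep

116.95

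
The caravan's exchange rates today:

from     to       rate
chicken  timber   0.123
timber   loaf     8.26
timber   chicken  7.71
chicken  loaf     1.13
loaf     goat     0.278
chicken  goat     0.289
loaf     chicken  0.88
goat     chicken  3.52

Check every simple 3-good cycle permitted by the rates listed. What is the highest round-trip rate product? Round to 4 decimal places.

loaf→goat→chicken→loaf: 0.278 × 3.52 × 1.13 = 1.10577
timber→loaf→chicken→timber: 8.26 × 0.88 × 0.123 = 0.89406
Maximum is loaf→goat→chicken→loaf at 1.1058; arbitrage exists.

1.1058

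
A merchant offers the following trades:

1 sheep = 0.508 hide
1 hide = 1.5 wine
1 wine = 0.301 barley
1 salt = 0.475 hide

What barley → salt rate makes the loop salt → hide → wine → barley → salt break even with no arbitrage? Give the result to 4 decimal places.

Known legs of the cycle: 0.475 × 1.5 × 0.301 = 0.2144625
For no arbitrage the full-cycle product must be 1, so the missing rate is 1 / 0.2144625 ≈ 4.662820.

4.6628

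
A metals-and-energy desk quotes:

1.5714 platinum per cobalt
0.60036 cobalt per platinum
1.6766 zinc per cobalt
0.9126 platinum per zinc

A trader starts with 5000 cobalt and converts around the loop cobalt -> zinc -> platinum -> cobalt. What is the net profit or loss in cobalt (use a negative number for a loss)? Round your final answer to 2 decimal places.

5000 cobalt × 1.6766 = 8383 zinc
8383 zinc × 0.9126 = 7650.3258 platinum
7650.3258 platinum × 0.60036 = 4592.949597288 cobalt
Net change: 4592.949597288 − 5000 = -407.050402712 cobalt

-407.05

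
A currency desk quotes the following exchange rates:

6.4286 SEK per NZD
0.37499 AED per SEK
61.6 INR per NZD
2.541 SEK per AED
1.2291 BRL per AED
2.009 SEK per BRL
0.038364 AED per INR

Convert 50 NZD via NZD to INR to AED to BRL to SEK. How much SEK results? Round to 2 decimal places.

291.77

50 NZD × 61.6 = 3080 INR
3080 INR × 0.038364 = 118.16112 AED
118.16112 AED × 1.2291 = 145.231832592 BRL
145.231832592 BRL × 2.009 = 291.770751677328 SEK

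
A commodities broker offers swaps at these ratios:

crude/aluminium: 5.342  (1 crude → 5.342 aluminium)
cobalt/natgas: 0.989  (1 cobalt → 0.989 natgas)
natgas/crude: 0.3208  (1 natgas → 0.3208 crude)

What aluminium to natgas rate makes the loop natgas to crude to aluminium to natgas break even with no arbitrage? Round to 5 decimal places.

Known legs of the cycle: 0.3208 × 5.342 = 1.7137136
For no arbitrage the full-cycle product must be 1, so the missing rate is 1 / 1.7137136 ≈ 0.5835281.

0.58353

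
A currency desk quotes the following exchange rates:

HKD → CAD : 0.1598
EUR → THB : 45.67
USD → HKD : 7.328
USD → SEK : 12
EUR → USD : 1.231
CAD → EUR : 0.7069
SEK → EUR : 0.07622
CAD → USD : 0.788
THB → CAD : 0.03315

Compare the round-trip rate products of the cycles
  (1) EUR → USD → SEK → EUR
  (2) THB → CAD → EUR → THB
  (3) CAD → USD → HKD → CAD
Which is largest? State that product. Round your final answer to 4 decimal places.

(1) 1.231 × 12 × 0.07622 = 1.12592
(2) 0.03315 × 0.7069 × 45.67 = 1.07022
(3) 0.788 × 7.328 × 0.1598 = 0.92276
Highest is cycle (1) at 1.1259 (>1, arbitrage).

1.1259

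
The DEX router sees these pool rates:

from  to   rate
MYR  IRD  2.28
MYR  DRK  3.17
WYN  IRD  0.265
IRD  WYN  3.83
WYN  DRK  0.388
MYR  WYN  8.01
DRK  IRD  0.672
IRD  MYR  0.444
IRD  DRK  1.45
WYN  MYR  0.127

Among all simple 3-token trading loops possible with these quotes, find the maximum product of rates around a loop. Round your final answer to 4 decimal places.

1.1090

IRD→WYN→MYR→IRD: 3.83 × 0.127 × 2.28 = 1.10901
IRD→WYN→DRK→IRD: 3.83 × 0.388 × 0.672 = 0.99862
IRD→MYR→DRK→IRD: 0.444 × 3.17 × 0.672 = 0.94583
IRD→MYR→WYN→IRD: 0.444 × 8.01 × 0.265 = 0.94246
Maximum is IRD→WYN→MYR→IRD at 1.1090; arbitrage exists.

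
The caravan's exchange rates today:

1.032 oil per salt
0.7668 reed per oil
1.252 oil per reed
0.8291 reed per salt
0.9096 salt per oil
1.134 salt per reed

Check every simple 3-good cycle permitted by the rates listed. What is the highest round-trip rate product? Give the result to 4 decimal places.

salt→reed→oil→salt: 0.8291 × 1.252 × 0.9096 = 0.94419
salt→oil→reed→salt: 1.032 × 0.7668 × 1.134 = 0.89738
Maximum is salt→reed→oil→salt at 0.9442; no arbitrage — every cycle loses value.

0.9442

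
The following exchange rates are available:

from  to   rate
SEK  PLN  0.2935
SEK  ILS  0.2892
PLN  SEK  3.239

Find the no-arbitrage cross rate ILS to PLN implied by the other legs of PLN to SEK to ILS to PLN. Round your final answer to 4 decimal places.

1.0676

Known legs of the cycle: 3.239 × 0.2892 = 0.9367188
For no arbitrage the full-cycle product must be 1, so the missing rate is 1 / 0.9367188 ≈ 1.067556.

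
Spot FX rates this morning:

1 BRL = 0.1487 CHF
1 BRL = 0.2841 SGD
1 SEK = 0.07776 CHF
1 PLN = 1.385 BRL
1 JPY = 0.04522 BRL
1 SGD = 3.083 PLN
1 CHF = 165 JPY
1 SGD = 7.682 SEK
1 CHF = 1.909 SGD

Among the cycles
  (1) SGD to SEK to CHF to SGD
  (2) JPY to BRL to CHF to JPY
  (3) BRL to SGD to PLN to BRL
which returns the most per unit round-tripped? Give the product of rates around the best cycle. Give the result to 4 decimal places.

(1) 7.682 × 0.07776 × 1.909 = 1.14035
(2) 0.04522 × 0.1487 × 165 = 1.10950
(3) 0.2841 × 3.083 × 1.385 = 1.21309
Highest is cycle (3) at 1.2131 (>1, arbitrage).

1.2131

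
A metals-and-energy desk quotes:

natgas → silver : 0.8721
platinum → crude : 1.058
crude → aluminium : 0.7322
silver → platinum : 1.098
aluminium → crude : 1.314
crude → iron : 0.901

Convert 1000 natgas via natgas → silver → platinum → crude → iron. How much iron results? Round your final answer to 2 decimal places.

912.81

1000 natgas × 0.8721 = 872.1 silver
872.1 silver × 1.098 = 957.5658 platinum
957.5658 platinum × 1.058 = 1013.1046164 crude
1013.1046164 crude × 0.901 = 912.8072593764 iron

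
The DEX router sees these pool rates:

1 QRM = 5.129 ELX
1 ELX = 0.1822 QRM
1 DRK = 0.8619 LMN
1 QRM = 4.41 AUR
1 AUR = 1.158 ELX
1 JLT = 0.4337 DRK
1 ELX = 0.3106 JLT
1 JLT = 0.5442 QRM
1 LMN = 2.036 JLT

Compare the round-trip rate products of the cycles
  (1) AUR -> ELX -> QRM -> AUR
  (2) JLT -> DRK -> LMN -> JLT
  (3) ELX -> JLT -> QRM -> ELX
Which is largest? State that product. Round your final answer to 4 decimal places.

(1) 1.158 × 0.1822 × 4.41 = 0.93046
(2) 0.4337 × 0.8619 × 2.036 = 0.76107
(3) 0.3106 × 0.5442 × 5.129 = 0.86695
Highest is cycle (1) at 0.9305 (≤1, no arbitrage).

0.9305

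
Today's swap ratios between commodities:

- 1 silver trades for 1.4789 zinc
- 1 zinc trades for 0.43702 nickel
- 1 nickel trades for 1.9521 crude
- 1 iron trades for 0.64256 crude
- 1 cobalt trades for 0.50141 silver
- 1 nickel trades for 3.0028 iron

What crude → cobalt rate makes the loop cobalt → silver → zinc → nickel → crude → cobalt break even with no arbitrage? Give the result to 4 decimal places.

1.5808

Known legs of the cycle: 0.50141 × 1.4789 × 0.43702 × 1.9521 = 0.632608720352548758
For no arbitrage the full-cycle product must be 1, so the missing rate is 1 / 0.632608720352548758 ≈ 1.580756.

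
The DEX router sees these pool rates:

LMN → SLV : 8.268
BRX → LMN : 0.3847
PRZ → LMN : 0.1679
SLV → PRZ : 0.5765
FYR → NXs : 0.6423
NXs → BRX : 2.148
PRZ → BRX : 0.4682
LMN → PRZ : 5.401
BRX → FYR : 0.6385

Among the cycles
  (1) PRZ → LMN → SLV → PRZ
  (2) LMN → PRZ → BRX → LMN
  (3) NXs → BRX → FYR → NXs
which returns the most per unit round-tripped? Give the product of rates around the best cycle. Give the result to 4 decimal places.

0.9728

(1) 0.1679 × 8.268 × 0.5765 = 0.80030
(2) 5.401 × 0.4682 × 0.3847 = 0.97281
(3) 2.148 × 0.6385 × 0.6423 = 0.88091
Highest is cycle (2) at 0.9728 (≤1, no arbitrage).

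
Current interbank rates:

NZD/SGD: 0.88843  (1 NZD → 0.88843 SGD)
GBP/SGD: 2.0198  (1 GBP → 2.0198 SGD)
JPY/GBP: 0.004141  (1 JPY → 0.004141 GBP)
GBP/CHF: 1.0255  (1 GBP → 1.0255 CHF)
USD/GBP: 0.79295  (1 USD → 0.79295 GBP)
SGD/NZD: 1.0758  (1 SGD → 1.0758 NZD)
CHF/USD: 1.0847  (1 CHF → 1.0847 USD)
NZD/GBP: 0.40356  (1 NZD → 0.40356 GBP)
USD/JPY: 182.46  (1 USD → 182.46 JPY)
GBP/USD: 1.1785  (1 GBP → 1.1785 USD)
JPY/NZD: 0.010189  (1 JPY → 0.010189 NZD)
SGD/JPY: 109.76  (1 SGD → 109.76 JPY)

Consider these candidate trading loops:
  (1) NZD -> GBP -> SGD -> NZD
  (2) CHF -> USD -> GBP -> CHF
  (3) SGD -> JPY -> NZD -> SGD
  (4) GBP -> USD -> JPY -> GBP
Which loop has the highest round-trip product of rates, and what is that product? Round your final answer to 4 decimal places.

(1) 0.40356 × 2.0198 × 1.0758 = 0.87690
(2) 1.0847 × 0.79295 × 1.0255 = 0.88205
(3) 109.76 × 0.010189 × 0.88843 = 0.99357
(4) 1.1785 × 182.46 × 0.004141 = 0.89044
Highest is cycle (3) at 0.9936 (≤1, no arbitrage).

0.9936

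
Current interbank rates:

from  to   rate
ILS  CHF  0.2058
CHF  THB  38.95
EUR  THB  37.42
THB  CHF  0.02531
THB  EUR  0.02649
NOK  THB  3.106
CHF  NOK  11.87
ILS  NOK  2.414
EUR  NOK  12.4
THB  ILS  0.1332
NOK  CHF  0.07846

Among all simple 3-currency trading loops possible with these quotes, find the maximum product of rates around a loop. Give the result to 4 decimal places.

1.0677

ILS→CHF→THB→ILS: 0.2058 × 38.95 × 0.1332 = 1.06772
EUR→NOK→THB→EUR: 12.4 × 3.106 × 0.02649 = 1.02025
ILS→NOK→THB→ILS: 2.414 × 3.106 × 0.1332 = 0.99872
CHF→NOK→THB→CHF: 11.87 × 3.106 × 0.02531 = 0.93313
Maximum is ILS→CHF→THB→ILS at 1.0677; arbitrage exists.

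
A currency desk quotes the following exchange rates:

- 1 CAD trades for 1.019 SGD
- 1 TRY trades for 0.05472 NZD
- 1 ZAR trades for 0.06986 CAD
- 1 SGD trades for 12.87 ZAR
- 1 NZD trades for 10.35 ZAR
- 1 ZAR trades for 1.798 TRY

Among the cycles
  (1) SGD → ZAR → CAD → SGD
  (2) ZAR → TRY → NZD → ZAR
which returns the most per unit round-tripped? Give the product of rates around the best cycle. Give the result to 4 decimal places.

(1) 12.87 × 0.06986 × 1.019 = 0.91618
(2) 1.798 × 0.05472 × 10.35 = 1.01830
Highest is cycle (2) at 1.0183 (>1, arbitrage).

1.0183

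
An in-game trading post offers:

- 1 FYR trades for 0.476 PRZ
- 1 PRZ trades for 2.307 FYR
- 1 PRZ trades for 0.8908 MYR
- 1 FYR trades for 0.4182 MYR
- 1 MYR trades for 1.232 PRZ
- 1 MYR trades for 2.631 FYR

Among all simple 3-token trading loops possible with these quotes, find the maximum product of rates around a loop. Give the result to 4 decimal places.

1.1886

FYR→MYR→PRZ→FYR: 0.4182 × 1.232 × 2.307 = 1.18862
FYR→PRZ→MYR→FYR: 0.476 × 0.8908 × 2.631 = 1.11560
Maximum is FYR→MYR→PRZ→FYR at 1.1886; arbitrage exists.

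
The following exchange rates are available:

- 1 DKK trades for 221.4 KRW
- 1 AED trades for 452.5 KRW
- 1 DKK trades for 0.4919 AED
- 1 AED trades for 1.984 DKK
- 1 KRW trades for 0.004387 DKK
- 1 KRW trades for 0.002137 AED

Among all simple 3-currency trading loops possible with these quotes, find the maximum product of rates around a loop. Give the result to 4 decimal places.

0.9765

DKK→AED→KRW→DKK: 0.4919 × 452.5 × 0.004387 = 0.97648
DKK→KRW→AED→DKK: 221.4 × 0.002137 × 1.984 = 0.93869
Maximum is DKK→AED→KRW→DKK at 0.9765; no arbitrage — every cycle loses value.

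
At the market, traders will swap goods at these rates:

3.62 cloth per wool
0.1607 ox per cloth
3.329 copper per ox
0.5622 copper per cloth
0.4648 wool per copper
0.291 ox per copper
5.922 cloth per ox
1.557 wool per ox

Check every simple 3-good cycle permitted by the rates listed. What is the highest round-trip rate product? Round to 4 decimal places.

0.9688

ox→cloth→copper→ox: 5.922 × 0.5622 × 0.291 = 0.96884
copper→wool→cloth→copper: 0.4648 × 3.62 × 0.5622 = 0.94594
ox→wool→cloth→ox: 1.557 × 3.62 × 0.1607 = 0.90576
Maximum is ox→cloth→copper→ox at 0.9688; no arbitrage — every cycle loses value.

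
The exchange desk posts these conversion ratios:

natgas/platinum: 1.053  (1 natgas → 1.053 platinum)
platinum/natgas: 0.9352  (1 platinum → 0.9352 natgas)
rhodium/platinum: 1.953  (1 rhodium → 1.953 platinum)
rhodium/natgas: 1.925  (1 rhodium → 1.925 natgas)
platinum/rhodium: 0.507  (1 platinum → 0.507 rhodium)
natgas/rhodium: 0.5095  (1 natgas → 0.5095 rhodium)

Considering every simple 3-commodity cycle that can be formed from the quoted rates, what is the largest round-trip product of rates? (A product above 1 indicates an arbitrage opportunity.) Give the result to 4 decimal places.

platinum→rhodium→natgas→platinum: 0.507 × 1.925 × 1.053 = 1.02770
platinum→natgas→rhodium→platinum: 0.9352 × 0.5095 × 1.953 = 0.93057
Maximum is platinum→rhodium→natgas→platinum at 1.0277; arbitrage exists.

1.0277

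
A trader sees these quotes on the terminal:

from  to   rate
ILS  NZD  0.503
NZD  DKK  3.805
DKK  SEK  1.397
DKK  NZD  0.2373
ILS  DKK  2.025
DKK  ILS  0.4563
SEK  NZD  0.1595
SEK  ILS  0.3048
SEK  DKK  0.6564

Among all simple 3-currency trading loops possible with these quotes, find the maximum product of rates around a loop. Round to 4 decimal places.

0.8733

NZD→DKK→ILS→NZD: 3.805 × 0.4563 × 0.503 = 0.87332
SEK→ILS→DKK→SEK: 0.3048 × 2.025 × 1.397 = 0.86226
SEK→NZD→DKK→SEK: 0.1595 × 3.805 × 1.397 = 0.84784
Maximum is NZD→DKK→ILS→NZD at 0.8733; no arbitrage — every cycle loses value.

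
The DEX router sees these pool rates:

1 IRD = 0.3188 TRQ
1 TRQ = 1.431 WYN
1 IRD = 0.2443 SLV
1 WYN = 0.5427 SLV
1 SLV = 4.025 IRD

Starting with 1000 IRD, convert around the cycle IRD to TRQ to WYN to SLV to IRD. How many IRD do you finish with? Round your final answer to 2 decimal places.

1000 IRD × 0.3188 = 318.8 TRQ
318.8 TRQ × 1.431 = 456.2028 WYN
456.2028 WYN × 0.5427 = 247.58125956 SLV
247.58125956 SLV × 4.025 = 996.514569729 IRD

996.51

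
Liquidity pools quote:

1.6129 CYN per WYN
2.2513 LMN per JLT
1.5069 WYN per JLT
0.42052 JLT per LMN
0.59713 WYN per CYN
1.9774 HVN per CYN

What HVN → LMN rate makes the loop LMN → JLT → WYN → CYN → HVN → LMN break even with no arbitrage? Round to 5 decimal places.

0.49480

Known legs of the cycle: 0.42052 × 1.5069 × 1.6129 × 1.9774 = 2.02103139681815448
For no arbitrage the full-cycle product must be 1, so the missing rate is 1 / 2.02103139681815448 ≈ 0.4947969.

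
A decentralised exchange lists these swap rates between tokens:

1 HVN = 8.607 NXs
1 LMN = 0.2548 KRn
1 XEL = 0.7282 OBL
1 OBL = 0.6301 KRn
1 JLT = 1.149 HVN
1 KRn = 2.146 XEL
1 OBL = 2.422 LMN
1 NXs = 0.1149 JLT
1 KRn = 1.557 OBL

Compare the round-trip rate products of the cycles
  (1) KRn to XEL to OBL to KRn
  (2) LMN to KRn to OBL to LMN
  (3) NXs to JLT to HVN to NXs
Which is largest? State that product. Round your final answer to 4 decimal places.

1.1363

(1) 2.146 × 0.7282 × 0.6301 = 0.98467
(2) 0.2548 × 1.557 × 2.422 = 0.96086
(3) 0.1149 × 1.149 × 8.607 = 1.13630
Highest is cycle (3) at 1.1363 (>1, arbitrage).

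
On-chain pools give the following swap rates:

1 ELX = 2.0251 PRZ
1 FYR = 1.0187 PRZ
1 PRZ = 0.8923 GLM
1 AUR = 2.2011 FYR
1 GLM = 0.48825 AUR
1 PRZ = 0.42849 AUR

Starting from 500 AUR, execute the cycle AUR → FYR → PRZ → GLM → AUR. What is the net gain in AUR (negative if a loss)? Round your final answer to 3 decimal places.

-11.562

500 AUR × 2.2011 = 1100.55 FYR
1100.55 FYR × 1.0187 = 1121.130285 PRZ
1121.130285 PRZ × 0.8923 = 1000.3845533055 GLM
1000.3845533055 GLM × 0.48825 = 488.437758151410375 AUR
Net change: 488.437758151410375 − 500 = -11.562241848589625 AUR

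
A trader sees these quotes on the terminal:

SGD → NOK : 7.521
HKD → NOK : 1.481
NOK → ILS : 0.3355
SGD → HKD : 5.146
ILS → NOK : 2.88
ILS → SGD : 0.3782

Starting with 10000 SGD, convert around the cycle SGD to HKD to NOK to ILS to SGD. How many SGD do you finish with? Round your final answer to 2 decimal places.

9670.28

10000 SGD × 5.146 = 51460 HKD
51460 HKD × 1.481 = 76212.26 NOK
76212.26 NOK × 0.3355 = 25569.21323 ILS
25569.21323 ILS × 0.3782 = 9670.276443586 SGD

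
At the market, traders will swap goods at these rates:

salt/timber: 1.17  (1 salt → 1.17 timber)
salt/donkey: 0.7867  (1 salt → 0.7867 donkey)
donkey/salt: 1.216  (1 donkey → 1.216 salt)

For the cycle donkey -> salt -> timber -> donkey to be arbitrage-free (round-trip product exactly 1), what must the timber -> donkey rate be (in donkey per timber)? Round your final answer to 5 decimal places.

Known legs of the cycle: 1.216 × 1.17 = 1.42272
For no arbitrage the full-cycle product must be 1, so the missing rate is 1 / 1.42272 ≈ 0.7028790.

0.70288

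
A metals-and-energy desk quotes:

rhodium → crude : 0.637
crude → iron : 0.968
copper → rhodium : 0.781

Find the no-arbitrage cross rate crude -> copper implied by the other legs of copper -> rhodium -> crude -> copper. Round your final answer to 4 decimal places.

2.0101

Known legs of the cycle: 0.781 × 0.637 = 0.497497
For no arbitrage the full-cycle product must be 1, so the missing rate is 1 / 0.497497 ≈ 2.010062.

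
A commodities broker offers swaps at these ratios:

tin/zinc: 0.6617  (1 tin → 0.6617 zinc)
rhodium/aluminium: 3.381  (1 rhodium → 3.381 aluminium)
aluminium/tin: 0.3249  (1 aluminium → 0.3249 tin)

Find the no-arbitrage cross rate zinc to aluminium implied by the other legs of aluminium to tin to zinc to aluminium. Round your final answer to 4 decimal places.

Known legs of the cycle: 0.3249 × 0.6617 = 0.21498633
For no arbitrage the full-cycle product must be 1, so the missing rate is 1 / 0.21498633 ≈ 4.651459.

4.6515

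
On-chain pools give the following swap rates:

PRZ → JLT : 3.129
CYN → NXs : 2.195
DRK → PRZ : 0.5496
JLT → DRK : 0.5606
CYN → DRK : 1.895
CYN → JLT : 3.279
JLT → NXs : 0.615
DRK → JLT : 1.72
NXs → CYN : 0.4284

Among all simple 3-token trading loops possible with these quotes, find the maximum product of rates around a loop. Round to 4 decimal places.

0.9641

DRK→PRZ→JLT→DRK: 0.5496 × 3.129 × 0.5606 = 0.96406
JLT→NXs→CYN→JLT: 0.615 × 0.4284 × 3.279 = 0.86391
Maximum is DRK→PRZ→JLT→DRK at 0.9641; no arbitrage — every cycle loses value.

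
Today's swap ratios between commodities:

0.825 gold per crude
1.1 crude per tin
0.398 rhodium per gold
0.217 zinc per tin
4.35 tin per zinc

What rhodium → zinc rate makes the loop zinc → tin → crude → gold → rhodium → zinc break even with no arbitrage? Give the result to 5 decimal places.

Known legs of the cycle: 4.35 × 1.1 × 0.825 × 0.398 = 1.57115475
For no arbitrage the full-cycle product must be 1, so the missing rate is 1 / 1.57115475 ≈ 0.6364745.

0.63647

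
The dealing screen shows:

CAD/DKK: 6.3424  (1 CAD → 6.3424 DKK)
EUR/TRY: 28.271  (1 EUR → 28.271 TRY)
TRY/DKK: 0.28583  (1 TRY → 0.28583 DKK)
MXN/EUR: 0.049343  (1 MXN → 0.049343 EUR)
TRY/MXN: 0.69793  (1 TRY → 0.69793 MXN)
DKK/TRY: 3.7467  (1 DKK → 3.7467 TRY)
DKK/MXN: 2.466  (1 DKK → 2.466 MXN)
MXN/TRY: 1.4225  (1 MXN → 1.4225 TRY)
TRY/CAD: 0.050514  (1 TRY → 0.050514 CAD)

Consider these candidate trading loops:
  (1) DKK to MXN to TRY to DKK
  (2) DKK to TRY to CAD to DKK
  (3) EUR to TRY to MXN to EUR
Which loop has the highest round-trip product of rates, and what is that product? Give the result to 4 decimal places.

(1) 2.466 × 1.4225 × 0.28583 = 1.00266
(2) 3.7467 × 0.050514 × 6.3424 = 1.20037
(3) 28.271 × 0.69793 × 0.049343 = 0.97360
Highest is cycle (2) at 1.2004 (>1, arbitrage).

1.2004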